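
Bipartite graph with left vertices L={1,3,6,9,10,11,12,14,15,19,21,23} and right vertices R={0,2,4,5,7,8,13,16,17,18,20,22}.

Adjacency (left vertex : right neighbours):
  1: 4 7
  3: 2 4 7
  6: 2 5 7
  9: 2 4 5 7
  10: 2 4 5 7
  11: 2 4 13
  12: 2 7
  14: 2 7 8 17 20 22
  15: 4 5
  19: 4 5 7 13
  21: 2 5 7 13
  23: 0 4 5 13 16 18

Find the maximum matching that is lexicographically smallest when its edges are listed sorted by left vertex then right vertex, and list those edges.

|M| = 7 (so the lex-smallest maximum matching has 7 edges)
process left vertices in ascending order; for each, take the smallest-labelled available neighbour that still permits 7 edges overall, or leave it unmatched if none does
lex-smallest matching: {1-4, 3-2, 6-5, 9-7, 11-13, 14-8, 23-0}

Lex-smallest maximum matching: {(1,4), (3,2), (6,5), (9,7), (11,13), (14,8), (23,0)}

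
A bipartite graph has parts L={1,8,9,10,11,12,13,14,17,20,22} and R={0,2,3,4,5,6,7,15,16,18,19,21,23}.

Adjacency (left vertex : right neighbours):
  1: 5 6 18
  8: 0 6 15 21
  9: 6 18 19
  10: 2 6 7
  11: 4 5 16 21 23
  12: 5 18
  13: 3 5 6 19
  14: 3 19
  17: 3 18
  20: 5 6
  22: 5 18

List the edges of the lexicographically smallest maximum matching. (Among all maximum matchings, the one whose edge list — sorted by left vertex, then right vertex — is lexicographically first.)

|M| = 8 (so the lex-smallest maximum matching has 8 edges)
process left vertices in ascending order; for each, take the smallest-labelled available neighbour that still permits 8 edges overall, or leave it unmatched if none does
lex-smallest matching: {1-5, 8-0, 9-6, 10-2, 11-4, 12-18, 13-3, 14-19}

Lex-smallest maximum matching: {(1,5), (8,0), (9,6), (10,2), (11,4), (12,18), (13,3), (14,19)}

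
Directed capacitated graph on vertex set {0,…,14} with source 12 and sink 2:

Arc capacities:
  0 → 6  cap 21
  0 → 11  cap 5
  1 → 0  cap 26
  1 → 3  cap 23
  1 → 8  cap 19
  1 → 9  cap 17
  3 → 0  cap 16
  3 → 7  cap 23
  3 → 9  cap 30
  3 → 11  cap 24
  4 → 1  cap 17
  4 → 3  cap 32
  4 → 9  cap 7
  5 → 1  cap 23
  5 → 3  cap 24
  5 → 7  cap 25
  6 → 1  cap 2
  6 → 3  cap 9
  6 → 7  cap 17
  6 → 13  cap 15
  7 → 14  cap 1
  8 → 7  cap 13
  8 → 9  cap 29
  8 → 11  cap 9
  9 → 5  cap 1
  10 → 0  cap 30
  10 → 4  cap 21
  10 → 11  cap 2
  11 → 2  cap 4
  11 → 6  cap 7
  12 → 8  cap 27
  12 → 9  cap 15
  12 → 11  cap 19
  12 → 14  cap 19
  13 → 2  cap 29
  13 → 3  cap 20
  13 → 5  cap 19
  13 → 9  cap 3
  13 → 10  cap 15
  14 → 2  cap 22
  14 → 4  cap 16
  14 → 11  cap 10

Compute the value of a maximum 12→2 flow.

augment #1: 12→11→2 bottleneck 4, total now 4
augment #2: 12→14→2 bottleneck 19, total now 23
augment #3: 12→8→7→14→2 bottleneck 1, total now 24
augment #4: 12→11→6→13→2 bottleneck 7, total now 31
augment #5: 12→9→5→1→0→6→13→2 bottleneck 1, total now 32

Maximum flow value: 32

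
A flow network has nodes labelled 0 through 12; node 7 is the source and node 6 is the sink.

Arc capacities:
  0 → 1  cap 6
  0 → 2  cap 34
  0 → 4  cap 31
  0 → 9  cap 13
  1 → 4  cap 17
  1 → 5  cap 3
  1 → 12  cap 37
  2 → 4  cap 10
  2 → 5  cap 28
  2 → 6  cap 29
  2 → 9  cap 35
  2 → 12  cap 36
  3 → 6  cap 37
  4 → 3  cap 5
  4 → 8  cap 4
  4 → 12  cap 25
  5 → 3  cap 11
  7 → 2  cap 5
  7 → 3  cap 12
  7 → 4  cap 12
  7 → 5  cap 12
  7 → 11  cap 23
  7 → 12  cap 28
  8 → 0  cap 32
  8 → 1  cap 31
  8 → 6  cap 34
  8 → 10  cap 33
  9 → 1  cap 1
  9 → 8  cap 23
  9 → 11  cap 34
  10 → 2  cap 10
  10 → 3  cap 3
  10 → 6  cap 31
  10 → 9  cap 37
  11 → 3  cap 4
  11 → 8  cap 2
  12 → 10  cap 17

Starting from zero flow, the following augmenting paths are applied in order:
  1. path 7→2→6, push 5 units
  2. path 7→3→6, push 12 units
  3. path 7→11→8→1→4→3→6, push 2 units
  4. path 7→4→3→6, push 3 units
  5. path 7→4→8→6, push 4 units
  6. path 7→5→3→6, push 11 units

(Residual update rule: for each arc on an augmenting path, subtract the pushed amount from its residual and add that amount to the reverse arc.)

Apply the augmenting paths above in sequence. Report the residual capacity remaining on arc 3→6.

Residual capacity of (3,6): 9

after path 1 (7→2→6, push 5): res(3,6)=37
after path 2 (7→3→6, push 12): res(3,6)=25
after path 3 (7→11→8→1→4→3→6, push 2): res(3,6)=23
after path 4 (7→4→3→6, push 3): res(3,6)=20
after path 5 (7→4→8→6, push 4): res(3,6)=20
after path 6 (7→5→3→6, push 11): res(3,6)=9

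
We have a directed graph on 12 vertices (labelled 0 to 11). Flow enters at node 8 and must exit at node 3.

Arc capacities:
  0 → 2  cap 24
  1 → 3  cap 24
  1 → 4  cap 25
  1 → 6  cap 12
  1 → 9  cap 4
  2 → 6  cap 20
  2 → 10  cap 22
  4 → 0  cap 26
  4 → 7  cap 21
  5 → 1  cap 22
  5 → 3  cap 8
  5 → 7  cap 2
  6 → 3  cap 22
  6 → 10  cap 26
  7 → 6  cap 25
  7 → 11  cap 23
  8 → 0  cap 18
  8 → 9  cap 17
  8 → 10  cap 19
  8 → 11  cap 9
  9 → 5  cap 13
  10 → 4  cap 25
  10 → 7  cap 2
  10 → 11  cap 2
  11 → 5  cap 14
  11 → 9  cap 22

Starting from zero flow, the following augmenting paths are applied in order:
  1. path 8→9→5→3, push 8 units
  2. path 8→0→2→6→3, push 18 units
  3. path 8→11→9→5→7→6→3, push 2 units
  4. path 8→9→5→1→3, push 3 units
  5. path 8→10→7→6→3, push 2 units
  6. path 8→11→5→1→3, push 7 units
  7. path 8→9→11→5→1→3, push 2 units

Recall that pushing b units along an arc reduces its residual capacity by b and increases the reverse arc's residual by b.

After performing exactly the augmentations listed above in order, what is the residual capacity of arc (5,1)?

after path 1 (8→9→5→3, push 8): res(5,1)=22
after path 2 (8→0→2→6→3, push 18): res(5,1)=22
after path 3 (8→11→9→5→7→6→3, push 2): res(5,1)=22
after path 4 (8→9→5→1→3, push 3): res(5,1)=19
after path 5 (8→10→7→6→3, push 2): res(5,1)=19
after path 6 (8→11→5→1→3, push 7): res(5,1)=12
after path 7 (8→9→11→5→1→3, push 2): res(5,1)=10

Residual capacity of (5,1): 10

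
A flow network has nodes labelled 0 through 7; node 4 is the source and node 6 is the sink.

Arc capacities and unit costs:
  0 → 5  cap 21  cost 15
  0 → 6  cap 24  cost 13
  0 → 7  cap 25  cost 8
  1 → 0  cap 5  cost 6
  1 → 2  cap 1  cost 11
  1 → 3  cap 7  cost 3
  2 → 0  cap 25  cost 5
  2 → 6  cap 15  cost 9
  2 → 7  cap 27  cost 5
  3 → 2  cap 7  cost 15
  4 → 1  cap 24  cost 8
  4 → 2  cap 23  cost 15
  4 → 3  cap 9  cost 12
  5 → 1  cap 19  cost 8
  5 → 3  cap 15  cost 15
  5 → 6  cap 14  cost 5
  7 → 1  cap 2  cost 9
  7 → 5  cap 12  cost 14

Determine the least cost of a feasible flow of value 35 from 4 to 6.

shortest-cost path #1: 4→2→6 push 15 @ unit cost 24 (adds 360)
shortest-cost path #2: 4→1→0→6 push 5 @ unit cost 27 (adds 135)
shortest-cost path #3: 4→2→0→6 push 8 @ unit cost 33 (adds 264)
shortest-cost path #4: 4→1→2→0→6 push 1 @ unit cost 37 (adds 37)
shortest-cost path #5: 4→1→3→2→0→6 push 6 @ unit cost 44 (adds 264)
total cost = 1060

Minimum cost for 35 units: 1060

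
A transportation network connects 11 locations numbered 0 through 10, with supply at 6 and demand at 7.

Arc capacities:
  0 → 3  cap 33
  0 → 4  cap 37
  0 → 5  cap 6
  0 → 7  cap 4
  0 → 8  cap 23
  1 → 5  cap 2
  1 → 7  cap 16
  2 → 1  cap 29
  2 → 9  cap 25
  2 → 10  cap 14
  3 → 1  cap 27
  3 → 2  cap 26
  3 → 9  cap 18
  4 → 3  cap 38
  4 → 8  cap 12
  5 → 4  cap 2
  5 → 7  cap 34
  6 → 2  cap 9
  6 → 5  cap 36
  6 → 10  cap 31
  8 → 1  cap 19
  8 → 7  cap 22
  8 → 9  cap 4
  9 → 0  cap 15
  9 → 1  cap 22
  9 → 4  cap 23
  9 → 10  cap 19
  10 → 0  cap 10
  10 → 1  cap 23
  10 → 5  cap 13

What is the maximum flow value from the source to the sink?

augment #1: 6→5→7 bottleneck 34, total now 34
augment #2: 6→2→1→7 bottleneck 9, total now 43
augment #3: 6→10→0→7 bottleneck 4, total now 47
augment #4: 6→10→1→7 bottleneck 7, total now 54
augment #5: 6→5→4→8→7 bottleneck 2, total now 56
augment #6: 6→10→0→8→7 bottleneck 6, total now 62
augment #7: 6→10→1→2→9→0→8→7 bottleneck 9, total now 71

Maximum flow value: 71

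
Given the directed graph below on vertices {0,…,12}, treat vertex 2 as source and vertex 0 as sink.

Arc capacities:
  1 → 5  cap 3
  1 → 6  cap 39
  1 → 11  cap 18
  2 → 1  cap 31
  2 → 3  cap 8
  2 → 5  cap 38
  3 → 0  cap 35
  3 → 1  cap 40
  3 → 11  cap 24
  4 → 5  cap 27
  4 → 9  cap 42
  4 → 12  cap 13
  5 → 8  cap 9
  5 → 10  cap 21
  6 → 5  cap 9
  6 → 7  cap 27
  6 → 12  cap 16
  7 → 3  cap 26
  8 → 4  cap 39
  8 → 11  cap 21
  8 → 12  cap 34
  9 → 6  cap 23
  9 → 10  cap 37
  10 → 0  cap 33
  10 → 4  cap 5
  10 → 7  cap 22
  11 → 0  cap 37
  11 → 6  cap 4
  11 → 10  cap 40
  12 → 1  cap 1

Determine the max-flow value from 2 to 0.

augment #1: 2→3→0 bottleneck 8, total now 8
augment #2: 2→1→11→0 bottleneck 18, total now 26
augment #3: 2→5→10→0 bottleneck 21, total now 47
augment #4: 2→5→8→11→0 bottleneck 9, total now 56
augment #5: 2→1→6→7→3→0 bottleneck 13, total now 69

Maximum flow value: 69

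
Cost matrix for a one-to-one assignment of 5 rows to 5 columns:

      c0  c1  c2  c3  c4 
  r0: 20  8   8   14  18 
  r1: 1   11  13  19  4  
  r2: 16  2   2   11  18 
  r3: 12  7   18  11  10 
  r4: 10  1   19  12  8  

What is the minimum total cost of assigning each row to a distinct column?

optimal assignment: row0→col3 (cost 14), row1→col0 (cost 1), row2→col2 (cost 2), row3→col4 (cost 10), row4→col1 (cost 1)
total = 14 + 1 + 2 + 10 + 1 = 28

Minimum assignment cost: 28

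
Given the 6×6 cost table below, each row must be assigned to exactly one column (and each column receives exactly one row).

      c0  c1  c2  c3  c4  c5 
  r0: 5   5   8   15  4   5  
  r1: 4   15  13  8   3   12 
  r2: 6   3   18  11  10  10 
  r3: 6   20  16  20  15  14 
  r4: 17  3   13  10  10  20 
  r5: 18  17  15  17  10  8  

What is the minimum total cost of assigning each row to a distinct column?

Minimum assignment cost: 38

optimal assignment: row0→col2 (cost 8), row1→col4 (cost 3), row2→col1 (cost 3), row3→col0 (cost 6), row4→col3 (cost 10), row5→col5 (cost 8)
total = 8 + 3 + 3 + 6 + 10 + 8 = 38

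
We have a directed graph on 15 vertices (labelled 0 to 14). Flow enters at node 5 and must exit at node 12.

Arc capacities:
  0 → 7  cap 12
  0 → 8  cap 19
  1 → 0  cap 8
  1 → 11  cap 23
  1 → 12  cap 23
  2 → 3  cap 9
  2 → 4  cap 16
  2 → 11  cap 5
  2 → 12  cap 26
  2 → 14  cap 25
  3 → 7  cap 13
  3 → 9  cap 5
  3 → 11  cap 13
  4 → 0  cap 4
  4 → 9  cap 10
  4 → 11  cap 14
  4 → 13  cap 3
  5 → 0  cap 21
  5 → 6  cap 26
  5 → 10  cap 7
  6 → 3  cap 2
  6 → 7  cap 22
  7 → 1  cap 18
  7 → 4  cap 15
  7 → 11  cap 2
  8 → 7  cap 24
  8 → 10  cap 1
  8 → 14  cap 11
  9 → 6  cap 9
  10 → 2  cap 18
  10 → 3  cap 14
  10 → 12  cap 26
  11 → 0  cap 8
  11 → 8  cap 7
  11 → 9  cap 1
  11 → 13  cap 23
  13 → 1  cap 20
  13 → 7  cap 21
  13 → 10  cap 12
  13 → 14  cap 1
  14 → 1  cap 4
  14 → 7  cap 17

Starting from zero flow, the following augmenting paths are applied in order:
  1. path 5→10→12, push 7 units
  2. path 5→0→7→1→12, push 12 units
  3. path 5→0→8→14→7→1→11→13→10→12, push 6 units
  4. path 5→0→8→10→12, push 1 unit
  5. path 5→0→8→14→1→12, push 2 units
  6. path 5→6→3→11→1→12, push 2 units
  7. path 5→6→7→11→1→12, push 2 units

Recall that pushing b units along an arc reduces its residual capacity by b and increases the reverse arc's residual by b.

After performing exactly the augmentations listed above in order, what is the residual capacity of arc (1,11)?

after path 1 (5→10→12, push 7): res(1,11)=23
after path 2 (5→0→7→1→12, push 12): res(1,11)=23
after path 3 (5→0→8→14→7→1→11→13→10→12, push 6): res(1,11)=17
after path 4 (5→0→8→10→12, push 1): res(1,11)=17
after path 5 (5→0→8→14→1→12, push 2): res(1,11)=17
after path 6 (5→6→3→11→1→12, push 2): res(1,11)=19
after path 7 (5→6→7→11→1→12, push 2): res(1,11)=21

Residual capacity of (1,11): 21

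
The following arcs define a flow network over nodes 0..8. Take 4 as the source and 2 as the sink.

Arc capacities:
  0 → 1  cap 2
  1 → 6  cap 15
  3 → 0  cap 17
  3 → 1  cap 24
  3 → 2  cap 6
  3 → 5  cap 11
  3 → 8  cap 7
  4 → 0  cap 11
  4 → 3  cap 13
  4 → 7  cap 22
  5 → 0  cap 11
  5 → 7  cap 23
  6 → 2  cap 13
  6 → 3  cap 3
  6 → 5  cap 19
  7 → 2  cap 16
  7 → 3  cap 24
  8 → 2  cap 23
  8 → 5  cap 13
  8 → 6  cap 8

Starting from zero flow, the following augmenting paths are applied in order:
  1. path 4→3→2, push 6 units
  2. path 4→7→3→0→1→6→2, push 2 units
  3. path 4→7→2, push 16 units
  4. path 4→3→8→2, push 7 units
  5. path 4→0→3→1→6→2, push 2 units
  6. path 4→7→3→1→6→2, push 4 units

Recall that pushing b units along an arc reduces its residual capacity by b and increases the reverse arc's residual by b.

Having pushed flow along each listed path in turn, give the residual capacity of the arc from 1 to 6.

after path 1 (4→3→2, push 6): res(1,6)=15
after path 2 (4→7→3→0→1→6→2, push 2): res(1,6)=13
after path 3 (4→7→2, push 16): res(1,6)=13
after path 4 (4→3→8→2, push 7): res(1,6)=13
after path 5 (4→0→3→1→6→2, push 2): res(1,6)=11
after path 6 (4→7→3→1→6→2, push 4): res(1,6)=7

Residual capacity of (1,6): 7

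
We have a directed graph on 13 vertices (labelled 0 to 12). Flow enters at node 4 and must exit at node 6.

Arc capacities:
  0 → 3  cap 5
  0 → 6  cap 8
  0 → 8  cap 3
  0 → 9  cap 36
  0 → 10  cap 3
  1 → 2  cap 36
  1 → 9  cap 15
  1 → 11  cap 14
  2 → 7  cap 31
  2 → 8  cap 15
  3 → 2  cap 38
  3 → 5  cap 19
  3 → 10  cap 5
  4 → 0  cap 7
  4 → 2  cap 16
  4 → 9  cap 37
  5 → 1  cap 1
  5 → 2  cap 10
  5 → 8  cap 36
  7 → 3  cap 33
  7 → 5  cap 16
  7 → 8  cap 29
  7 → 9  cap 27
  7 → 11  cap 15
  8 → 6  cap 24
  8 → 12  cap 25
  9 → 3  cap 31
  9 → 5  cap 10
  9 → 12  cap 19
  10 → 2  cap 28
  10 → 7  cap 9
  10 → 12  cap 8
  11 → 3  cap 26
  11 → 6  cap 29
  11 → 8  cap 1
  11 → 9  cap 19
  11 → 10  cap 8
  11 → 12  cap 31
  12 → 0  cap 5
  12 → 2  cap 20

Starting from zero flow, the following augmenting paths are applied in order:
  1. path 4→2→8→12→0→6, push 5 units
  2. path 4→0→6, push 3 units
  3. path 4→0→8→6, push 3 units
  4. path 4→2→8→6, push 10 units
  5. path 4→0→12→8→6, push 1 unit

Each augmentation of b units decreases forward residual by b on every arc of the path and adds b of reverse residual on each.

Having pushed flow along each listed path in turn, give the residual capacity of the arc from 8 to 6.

Residual capacity of (8,6): 10

after path 1 (4→2→8→12→0→6, push 5): res(8,6)=24
after path 2 (4→0→6, push 3): res(8,6)=24
after path 3 (4→0→8→6, push 3): res(8,6)=21
after path 4 (4→2→8→6, push 10): res(8,6)=11
after path 5 (4→0→12→8→6, push 1): res(8,6)=10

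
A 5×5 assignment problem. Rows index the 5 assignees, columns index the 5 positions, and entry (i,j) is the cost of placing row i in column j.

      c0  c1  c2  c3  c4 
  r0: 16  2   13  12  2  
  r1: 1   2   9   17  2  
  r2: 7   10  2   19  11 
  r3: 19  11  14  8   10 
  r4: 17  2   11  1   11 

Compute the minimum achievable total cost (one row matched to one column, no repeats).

optimal assignment: row0→col4 (cost 2), row1→col0 (cost 1), row2→col2 (cost 2), row3→col3 (cost 8), row4→col1 (cost 2)
total = 2 + 1 + 2 + 8 + 2 = 15

Minimum assignment cost: 15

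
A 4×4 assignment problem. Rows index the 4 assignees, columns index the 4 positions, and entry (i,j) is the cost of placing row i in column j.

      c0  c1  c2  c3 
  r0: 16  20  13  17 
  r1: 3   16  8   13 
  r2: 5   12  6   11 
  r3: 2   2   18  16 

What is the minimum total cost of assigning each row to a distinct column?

Minimum assignment cost: 28

optimal assignment: row0→col3 (cost 17), row1→col0 (cost 3), row2→col2 (cost 6), row3→col1 (cost 2)
total = 17 + 3 + 6 + 2 = 28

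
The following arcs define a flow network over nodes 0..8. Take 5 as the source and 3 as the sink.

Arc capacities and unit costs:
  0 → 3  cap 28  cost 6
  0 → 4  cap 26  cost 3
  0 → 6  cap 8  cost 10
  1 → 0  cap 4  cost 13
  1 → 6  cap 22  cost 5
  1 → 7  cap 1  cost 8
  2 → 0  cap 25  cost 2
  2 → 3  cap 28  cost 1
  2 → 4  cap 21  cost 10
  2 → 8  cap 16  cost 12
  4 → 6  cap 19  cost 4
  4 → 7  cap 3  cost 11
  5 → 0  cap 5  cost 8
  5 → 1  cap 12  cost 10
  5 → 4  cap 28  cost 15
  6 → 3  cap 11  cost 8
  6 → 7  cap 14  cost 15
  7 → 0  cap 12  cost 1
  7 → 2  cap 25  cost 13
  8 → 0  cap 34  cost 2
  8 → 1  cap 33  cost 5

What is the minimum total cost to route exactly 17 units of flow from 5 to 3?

shortest-cost path #1: 5→0→3 push 5 @ unit cost 14 (adds 70)
shortest-cost path #2: 5→1→6→3 push 11 @ unit cost 23 (adds 253)
shortest-cost path #3: 5→1→7→0→3 push 1 @ unit cost 25 (adds 25)
total cost = 348

Minimum cost for 17 units: 348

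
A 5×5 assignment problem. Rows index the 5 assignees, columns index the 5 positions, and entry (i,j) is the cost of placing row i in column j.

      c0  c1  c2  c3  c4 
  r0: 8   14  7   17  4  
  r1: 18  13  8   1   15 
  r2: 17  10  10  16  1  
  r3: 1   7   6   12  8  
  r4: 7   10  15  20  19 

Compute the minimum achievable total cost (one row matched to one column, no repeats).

Minimum assignment cost: 20

optimal assignment: row0→col2 (cost 7), row1→col3 (cost 1), row2→col4 (cost 1), row3→col0 (cost 1), row4→col1 (cost 10)
total = 7 + 1 + 1 + 1 + 10 = 20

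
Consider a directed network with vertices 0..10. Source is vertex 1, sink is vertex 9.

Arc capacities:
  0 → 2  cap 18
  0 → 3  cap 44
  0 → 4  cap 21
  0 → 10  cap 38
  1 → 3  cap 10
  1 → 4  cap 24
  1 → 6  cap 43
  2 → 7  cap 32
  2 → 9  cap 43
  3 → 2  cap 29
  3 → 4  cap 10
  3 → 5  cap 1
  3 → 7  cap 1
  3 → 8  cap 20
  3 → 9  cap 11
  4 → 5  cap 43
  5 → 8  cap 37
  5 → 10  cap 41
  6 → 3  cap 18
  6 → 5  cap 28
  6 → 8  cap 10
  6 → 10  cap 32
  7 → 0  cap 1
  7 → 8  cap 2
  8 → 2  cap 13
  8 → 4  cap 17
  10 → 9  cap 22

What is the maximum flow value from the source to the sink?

augment #1: 1→3→9 bottleneck 10, total now 10
augment #2: 1→6→3→9 bottleneck 1, total now 11
augment #3: 1→6→10→9 bottleneck 22, total now 33
augment #4: 1→6→3→2→9 bottleneck 17, total now 50
augment #5: 1→6→8→2→9 bottleneck 3, total now 53
augment #6: 1→4→5→8→2→9 bottleneck 10, total now 63

Maximum flow value: 63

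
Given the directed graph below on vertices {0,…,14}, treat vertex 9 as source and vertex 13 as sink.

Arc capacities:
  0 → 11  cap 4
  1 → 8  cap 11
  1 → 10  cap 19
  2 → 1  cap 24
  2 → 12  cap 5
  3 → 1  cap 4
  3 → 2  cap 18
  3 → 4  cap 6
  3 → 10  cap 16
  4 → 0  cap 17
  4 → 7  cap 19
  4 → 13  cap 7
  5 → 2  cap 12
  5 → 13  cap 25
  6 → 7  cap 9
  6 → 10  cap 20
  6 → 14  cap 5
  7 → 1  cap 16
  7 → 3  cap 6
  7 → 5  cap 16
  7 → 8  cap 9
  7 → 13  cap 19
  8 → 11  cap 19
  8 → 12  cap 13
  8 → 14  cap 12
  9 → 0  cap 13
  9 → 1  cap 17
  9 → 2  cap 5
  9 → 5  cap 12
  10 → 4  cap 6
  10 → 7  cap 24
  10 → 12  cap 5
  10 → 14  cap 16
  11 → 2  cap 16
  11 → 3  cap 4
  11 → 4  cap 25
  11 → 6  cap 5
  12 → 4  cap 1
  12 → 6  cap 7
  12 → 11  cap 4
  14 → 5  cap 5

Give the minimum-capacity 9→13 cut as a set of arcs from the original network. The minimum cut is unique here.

augment #1: 9→5→13 push 12
augment #2: 9→0→11→4→13 push 4
augment #3: 9→1→10→4→13 push 3
augment #4: 9→1→10→7→13 push 14
augment #5: 9→2→1→10→7→13 push 2
augment #6: 9→2→12→4→7→13 push 1
augment #7: 9→2→12→6→7→13 push 2
max flow = 38; residual-reachable set from 9 gives S-side
cut edges (S→T): {(0,11), (9,1), (9,2), (9,5)} total cap 38

Min-cut arcs: {(0,11), (9,1), (9,2), (9,5)} (total capacity 38)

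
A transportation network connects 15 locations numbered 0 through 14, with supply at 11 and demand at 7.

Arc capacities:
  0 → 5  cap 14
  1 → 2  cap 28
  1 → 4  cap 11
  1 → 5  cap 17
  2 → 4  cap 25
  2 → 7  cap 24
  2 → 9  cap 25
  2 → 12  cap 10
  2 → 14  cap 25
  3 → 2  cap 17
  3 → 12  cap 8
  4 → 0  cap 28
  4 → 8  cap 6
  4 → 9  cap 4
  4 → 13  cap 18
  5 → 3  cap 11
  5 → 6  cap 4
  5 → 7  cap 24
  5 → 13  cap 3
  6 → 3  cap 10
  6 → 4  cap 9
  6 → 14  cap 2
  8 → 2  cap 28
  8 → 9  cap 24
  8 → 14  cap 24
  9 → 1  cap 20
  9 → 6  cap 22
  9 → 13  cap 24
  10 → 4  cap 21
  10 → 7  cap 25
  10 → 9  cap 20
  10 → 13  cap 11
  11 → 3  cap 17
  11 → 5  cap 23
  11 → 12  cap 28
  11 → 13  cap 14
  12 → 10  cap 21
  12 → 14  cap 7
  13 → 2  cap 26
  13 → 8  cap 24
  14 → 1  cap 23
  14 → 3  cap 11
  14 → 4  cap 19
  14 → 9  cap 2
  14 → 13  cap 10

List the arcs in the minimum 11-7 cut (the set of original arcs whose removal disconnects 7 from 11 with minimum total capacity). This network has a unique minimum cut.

Min-cut arcs: {(2,7), (5,7), (12,10)} (total capacity 69)

augment #1: 11→5→7 push 23
augment #2: 11→3→2→7 push 17
augment #3: 11→12→10→7 push 21
augment #4: 11→13→2→7 push 7
augment #5: 11→12→14→1→5→7 push 1
max flow = 69; residual-reachable set from 11 gives S-side
cut edges (S→T): {(2,7), (5,7), (12,10)} total cap 69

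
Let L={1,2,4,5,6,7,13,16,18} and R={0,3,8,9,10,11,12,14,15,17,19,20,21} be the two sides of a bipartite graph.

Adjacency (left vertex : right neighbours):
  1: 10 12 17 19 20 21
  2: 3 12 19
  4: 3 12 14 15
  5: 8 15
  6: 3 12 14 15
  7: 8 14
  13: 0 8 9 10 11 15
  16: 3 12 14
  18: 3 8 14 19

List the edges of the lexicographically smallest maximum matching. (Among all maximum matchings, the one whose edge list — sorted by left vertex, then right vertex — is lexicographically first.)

Lex-smallest maximum matching: {(1,10), (2,3), (4,12), (5,8), (6,15), (7,14), (13,0), (18,19)}

|M| = 8 (so the lex-smallest maximum matching has 8 edges)
process left vertices in ascending order; for each, take the smallest-labelled available neighbour that still permits 8 edges overall, or leave it unmatched if none does
lex-smallest matching: {1-10, 2-3, 4-12, 5-8, 6-15, 7-14, 13-0, 18-19}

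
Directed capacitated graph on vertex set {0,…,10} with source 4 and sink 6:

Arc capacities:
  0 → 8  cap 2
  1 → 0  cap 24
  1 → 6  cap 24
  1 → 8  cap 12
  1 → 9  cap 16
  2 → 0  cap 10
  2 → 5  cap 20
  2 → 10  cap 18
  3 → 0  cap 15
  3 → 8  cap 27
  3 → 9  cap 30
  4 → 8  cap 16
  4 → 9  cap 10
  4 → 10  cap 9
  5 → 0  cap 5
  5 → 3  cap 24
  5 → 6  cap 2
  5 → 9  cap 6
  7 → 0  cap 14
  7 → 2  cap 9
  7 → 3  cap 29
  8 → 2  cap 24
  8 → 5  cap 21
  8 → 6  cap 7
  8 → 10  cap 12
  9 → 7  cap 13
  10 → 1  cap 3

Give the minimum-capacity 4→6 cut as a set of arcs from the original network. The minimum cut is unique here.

Min-cut arcs: {(5,6), (8,6), (10,1)} (total capacity 12)

augment #1: 4→8→6 push 7
augment #2: 4→8→5→6 push 2
augment #3: 4→10→1→6 push 3
max flow = 12; residual-reachable set from 4 gives S-side
cut edges (S→T): {(5,6), (8,6), (10,1)} total cap 12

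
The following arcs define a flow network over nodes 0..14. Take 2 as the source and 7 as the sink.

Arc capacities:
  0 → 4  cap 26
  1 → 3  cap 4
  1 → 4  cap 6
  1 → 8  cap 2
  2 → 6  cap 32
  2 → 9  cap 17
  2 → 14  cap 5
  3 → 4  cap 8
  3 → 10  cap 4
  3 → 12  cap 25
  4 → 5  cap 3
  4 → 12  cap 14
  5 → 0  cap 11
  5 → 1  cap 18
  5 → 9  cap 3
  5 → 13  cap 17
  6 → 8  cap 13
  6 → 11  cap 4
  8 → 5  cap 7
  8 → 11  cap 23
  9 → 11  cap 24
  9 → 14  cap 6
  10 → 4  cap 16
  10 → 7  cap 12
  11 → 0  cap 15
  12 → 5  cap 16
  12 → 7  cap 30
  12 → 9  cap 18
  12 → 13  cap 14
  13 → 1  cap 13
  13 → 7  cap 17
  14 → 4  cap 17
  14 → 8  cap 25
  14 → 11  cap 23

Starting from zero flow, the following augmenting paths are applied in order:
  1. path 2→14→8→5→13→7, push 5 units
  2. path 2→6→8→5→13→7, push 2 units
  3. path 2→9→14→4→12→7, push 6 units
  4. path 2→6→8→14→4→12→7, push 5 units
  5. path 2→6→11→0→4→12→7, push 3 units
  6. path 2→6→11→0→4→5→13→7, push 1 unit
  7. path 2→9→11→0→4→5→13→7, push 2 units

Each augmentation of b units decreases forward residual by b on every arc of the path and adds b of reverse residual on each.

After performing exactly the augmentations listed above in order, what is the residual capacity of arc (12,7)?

after path 1 (2→14→8→5→13→7, push 5): res(12,7)=30
after path 2 (2→6→8→5→13→7, push 2): res(12,7)=30
after path 3 (2→9→14→4→12→7, push 6): res(12,7)=24
after path 4 (2→6→8→14→4→12→7, push 5): res(12,7)=19
after path 5 (2→6→11→0→4→12→7, push 3): res(12,7)=16
after path 6 (2→6→11→0→4→5→13→7, push 1): res(12,7)=16
after path 7 (2→9→11→0→4→5→13→7, push 2): res(12,7)=16

Residual capacity of (12,7): 16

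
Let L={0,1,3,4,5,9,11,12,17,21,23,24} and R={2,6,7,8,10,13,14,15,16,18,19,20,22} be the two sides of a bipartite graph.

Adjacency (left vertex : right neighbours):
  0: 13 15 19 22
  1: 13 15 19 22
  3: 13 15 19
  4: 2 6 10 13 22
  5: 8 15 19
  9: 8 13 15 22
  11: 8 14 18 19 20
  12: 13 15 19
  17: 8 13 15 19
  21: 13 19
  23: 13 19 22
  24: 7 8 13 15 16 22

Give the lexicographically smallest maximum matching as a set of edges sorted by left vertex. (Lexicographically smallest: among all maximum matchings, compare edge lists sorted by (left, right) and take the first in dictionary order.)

Lex-smallest maximum matching: {(0,13), (1,15), (3,19), (4,2), (5,8), (9,22), (11,14), (24,7)}

|M| = 8 (so the lex-smallest maximum matching has 8 edges)
process left vertices in ascending order; for each, take the smallest-labelled available neighbour that still permits 8 edges overall, or leave it unmatched if none does
lex-smallest matching: {0-13, 1-15, 3-19, 4-2, 5-8, 9-22, 11-14, 24-7}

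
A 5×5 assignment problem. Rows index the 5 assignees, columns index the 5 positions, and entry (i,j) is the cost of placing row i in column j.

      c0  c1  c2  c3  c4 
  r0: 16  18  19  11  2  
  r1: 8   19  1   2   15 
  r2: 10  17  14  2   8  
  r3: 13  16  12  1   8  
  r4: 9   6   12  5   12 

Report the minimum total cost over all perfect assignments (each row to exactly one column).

optimal assignment: row0→col4 (cost 2), row1→col2 (cost 1), row2→col0 (cost 10), row3→col3 (cost 1), row4→col1 (cost 6)
total = 2 + 1 + 10 + 1 + 6 = 20

Minimum assignment cost: 20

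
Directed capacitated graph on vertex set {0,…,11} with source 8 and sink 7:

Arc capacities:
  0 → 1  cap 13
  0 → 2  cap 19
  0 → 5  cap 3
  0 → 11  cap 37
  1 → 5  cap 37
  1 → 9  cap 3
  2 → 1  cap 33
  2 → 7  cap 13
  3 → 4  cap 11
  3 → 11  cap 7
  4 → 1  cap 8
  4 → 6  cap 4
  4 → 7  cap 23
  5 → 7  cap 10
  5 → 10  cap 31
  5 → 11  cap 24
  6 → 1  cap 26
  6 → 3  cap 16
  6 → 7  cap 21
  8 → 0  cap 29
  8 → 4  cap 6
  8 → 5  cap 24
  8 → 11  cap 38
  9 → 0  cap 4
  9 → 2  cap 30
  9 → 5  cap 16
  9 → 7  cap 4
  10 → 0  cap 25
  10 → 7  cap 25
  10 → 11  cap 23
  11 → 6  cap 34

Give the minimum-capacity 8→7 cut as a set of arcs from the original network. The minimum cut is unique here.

Min-cut arcs: {(1,9), (2,7), (3,4), (5,7), (6,7), (8,4), (10,7)} (total capacity 89)

augment #1: 8→4→7 push 6
augment #2: 8→5→7 push 10
augment #3: 8→0→2→7 push 13
augment #4: 8→5→10→7 push 14
augment #5: 8→11→6→7 push 21
augment #6: 8→0→1→9→7 push 3
augment #7: 8→0→5→10→7 push 3
augment #8: 8→0→1→5→10→7 push 8
augment #9: 8→11→6→3→4→7 push 11
max flow = 89; residual-reachable set from 8 gives S-side
cut edges (S→T): {(1,9), (2,7), (3,4), (5,7), (6,7), (8,4), (10,7)} total cap 89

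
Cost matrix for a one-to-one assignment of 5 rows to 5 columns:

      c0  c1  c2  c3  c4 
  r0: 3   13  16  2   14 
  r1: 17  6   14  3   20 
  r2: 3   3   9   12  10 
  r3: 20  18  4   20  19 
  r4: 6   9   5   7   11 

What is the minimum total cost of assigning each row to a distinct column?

optimal assignment: row0→col0 (cost 3), row1→col3 (cost 3), row2→col1 (cost 3), row3→col2 (cost 4), row4→col4 (cost 11)
total = 3 + 3 + 3 + 4 + 11 = 24

Minimum assignment cost: 24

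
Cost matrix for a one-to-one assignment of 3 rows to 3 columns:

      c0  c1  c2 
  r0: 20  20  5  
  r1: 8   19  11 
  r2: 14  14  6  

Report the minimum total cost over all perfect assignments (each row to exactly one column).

optimal assignment: row0→col2 (cost 5), row1→col0 (cost 8), row2→col1 (cost 14)
total = 5 + 8 + 14 = 27

Minimum assignment cost: 27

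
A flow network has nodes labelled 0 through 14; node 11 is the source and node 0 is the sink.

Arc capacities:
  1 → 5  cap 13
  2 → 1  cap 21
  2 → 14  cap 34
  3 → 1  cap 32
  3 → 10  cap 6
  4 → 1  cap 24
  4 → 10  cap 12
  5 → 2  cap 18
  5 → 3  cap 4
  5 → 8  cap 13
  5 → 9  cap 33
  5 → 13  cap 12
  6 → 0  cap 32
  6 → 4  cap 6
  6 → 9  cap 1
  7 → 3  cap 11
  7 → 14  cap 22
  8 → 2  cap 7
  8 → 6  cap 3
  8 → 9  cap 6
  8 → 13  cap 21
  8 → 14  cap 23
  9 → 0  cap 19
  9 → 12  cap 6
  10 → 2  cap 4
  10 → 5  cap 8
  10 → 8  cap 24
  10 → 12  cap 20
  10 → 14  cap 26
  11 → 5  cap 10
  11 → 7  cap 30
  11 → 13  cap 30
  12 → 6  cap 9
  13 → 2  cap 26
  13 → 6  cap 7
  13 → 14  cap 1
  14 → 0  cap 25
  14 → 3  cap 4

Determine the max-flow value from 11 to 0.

Maximum flow value: 61

augment #1: 11→5→9→0 bottleneck 10, total now 10
augment #2: 11→7→14→0 bottleneck 22, total now 32
augment #3: 11→13→6→0 bottleneck 7, total now 39
augment #4: 11→13→14→0 bottleneck 1, total now 40
augment #5: 11→13→2→14→0 bottleneck 2, total now 42
augment #6: 11→7→3→1→5→9→0 bottleneck 8, total now 50
augment #7: 11→13→2→1→5→9→0 bottleneck 1, total now 51
augment #8: 11→13→2→1→5→8→6→0 bottleneck 3, total now 54
augment #9: 11→13→2→1→3→10→12→6→0 bottleneck 6, total now 60
augment #10: 11→13→2→1→5→9→12→6→0 bottleneck 1, total now 61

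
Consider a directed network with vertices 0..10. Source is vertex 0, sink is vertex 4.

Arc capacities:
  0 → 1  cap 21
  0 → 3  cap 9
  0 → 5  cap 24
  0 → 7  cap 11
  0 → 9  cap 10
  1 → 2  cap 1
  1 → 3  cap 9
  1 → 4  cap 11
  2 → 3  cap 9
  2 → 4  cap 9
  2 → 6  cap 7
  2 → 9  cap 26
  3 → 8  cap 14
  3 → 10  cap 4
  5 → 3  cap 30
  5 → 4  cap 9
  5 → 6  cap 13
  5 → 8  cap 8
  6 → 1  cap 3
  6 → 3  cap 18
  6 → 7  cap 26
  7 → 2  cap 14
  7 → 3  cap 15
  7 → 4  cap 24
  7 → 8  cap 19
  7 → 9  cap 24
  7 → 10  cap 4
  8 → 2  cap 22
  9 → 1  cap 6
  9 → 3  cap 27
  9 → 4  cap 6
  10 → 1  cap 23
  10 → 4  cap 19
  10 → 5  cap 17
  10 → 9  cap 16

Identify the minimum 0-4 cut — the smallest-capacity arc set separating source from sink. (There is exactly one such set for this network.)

Min-cut arcs: {(1,4), (2,4), (3,10), (5,4), (7,4), (7,10), (9,4)} (total capacity 67)

augment #1: 0→1→4 push 11
augment #2: 0→5→4 push 9
augment #3: 0→7→4 push 11
augment #4: 0→9→4 push 6
augment #5: 0→1→2→4 push 1
augment #6: 0→3→10→4 push 4
augment #7: 0→3→8→2→4 push 5
augment #8: 0→5→6→7→4 push 13
augment #9: 0→5→8→2→4 push 2
augment #10: 0→1→3→8→2→4 push 1
augment #11: 0→1→3→8→2→6→7→10→4 push 4
max flow = 67; residual-reachable set from 0 gives S-side
cut edges (S→T): {(1,4), (2,4), (3,10), (5,4), (7,4), (7,10), (9,4)} total cap 67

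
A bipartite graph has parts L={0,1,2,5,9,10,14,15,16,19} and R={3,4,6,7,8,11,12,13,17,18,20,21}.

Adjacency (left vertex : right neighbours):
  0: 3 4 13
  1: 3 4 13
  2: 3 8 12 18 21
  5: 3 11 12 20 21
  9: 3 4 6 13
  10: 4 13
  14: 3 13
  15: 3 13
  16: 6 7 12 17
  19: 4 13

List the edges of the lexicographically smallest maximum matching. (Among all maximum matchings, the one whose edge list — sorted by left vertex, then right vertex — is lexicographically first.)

|M| = 7 (so the lex-smallest maximum matching has 7 edges)
process left vertices in ascending order; for each, take the smallest-labelled available neighbour that still permits 7 edges overall, or leave it unmatched if none does
lex-smallest matching: {0-3, 1-4, 2-8, 5-11, 9-6, 10-13, 16-7}

Lex-smallest maximum matching: {(0,3), (1,4), (2,8), (5,11), (9,6), (10,13), (16,7)}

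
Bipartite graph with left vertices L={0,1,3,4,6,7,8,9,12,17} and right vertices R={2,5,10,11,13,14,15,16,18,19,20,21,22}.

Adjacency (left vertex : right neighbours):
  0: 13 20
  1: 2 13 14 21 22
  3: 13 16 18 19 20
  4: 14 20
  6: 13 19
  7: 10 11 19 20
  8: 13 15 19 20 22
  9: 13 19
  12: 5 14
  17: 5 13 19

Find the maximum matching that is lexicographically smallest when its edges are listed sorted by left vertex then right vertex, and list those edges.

Lex-smallest maximum matching: {(0,13), (1,2), (3,16), (4,20), (6,19), (7,10), (8,15), (12,14), (17,5)}

|M| = 9 (so the lex-smallest maximum matching has 9 edges)
process left vertices in ascending order; for each, take the smallest-labelled available neighbour that still permits 9 edges overall, or leave it unmatched if none does
lex-smallest matching: {0-13, 1-2, 3-16, 4-20, 6-19, 7-10, 8-15, 12-14, 17-5}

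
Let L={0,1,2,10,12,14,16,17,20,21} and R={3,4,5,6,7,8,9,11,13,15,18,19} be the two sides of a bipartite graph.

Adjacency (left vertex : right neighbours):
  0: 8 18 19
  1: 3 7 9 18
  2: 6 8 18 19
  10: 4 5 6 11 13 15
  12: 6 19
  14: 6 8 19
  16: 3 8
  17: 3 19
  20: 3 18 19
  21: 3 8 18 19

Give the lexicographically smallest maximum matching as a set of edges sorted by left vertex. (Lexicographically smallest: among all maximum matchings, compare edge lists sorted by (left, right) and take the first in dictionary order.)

Lex-smallest maximum matching: {(0,8), (1,7), (2,6), (10,4), (12,19), (16,3), (20,18)}

|M| = 7 (so the lex-smallest maximum matching has 7 edges)
process left vertices in ascending order; for each, take the smallest-labelled available neighbour that still permits 7 edges overall, or leave it unmatched if none does
lex-smallest matching: {0-8, 1-7, 2-6, 10-4, 12-19, 16-3, 20-18}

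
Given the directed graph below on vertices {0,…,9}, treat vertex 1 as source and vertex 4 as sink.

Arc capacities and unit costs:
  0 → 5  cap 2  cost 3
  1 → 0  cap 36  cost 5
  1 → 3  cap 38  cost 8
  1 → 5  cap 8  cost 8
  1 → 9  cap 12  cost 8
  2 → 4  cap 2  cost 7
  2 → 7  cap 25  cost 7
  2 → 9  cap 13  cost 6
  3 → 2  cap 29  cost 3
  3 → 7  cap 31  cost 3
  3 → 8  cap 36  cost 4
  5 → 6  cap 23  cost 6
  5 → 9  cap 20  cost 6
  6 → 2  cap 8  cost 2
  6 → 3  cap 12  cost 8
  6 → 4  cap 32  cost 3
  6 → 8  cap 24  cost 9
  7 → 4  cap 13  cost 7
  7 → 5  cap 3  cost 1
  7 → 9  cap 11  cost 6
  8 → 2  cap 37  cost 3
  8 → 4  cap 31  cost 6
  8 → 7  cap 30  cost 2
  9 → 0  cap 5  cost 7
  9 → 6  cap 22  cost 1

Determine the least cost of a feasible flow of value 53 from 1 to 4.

Minimum cost for 53 units: 872

shortest-cost path #1: 1→9→6→4 push 12 @ unit cost 12 (adds 144)
shortest-cost path #2: 1→5→6→4 push 8 @ unit cost 17 (adds 136)
shortest-cost path #3: 1→0→5→6→4 push 2 @ unit cost 17 (adds 34)
shortest-cost path #4: 1→3→7→4 push 13 @ unit cost 18 (adds 234)
shortest-cost path #5: 1→3→8→4 push 18 @ unit cost 18 (adds 324)
total cost = 872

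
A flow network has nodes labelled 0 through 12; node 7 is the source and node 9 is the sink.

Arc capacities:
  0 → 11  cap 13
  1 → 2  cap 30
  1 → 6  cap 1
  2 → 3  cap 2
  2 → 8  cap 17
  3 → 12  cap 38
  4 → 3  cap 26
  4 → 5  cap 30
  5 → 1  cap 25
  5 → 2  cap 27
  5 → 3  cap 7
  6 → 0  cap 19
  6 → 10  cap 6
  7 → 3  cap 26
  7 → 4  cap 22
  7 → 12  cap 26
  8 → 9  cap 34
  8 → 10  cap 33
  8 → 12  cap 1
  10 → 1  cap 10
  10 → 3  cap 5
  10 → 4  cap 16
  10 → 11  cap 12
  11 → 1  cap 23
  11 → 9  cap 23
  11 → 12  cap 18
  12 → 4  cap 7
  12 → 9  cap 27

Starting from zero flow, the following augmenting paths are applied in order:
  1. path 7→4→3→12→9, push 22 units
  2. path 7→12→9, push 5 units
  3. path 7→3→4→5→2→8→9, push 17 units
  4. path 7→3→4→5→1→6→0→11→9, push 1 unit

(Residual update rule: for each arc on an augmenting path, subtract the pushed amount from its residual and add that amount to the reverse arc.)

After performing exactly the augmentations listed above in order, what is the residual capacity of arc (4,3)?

Residual capacity of (4,3): 22

after path 1 (7→4→3→12→9, push 22): res(4,3)=4
after path 2 (7→12→9, push 5): res(4,3)=4
after path 3 (7→3→4→5→2→8→9, push 17): res(4,3)=21
after path 4 (7→3→4→5→1→6→0→11→9, push 1): res(4,3)=22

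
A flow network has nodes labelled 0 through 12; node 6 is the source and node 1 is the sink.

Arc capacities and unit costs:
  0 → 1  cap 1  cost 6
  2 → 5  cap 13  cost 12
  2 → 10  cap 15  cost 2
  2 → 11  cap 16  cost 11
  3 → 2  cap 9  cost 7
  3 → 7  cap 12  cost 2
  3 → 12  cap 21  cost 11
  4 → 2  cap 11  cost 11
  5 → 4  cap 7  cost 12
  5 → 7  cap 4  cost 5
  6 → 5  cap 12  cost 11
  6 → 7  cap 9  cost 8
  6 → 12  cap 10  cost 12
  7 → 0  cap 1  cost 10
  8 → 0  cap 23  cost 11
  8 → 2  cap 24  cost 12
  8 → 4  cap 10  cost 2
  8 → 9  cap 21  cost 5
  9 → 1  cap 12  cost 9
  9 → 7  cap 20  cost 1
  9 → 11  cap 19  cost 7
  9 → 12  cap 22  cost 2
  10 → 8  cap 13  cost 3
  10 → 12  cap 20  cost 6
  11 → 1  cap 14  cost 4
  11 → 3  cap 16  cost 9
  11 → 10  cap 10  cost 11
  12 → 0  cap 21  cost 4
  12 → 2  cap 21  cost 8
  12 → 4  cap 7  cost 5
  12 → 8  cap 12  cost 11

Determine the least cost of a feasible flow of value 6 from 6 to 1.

Minimum cost for 6 units: 197

shortest-cost path #1: 6→12→0→1 push 1 @ unit cost 22 (adds 22)
shortest-cost path #2: 6→12→2→11→1 push 5 @ unit cost 35 (adds 175)
total cost = 197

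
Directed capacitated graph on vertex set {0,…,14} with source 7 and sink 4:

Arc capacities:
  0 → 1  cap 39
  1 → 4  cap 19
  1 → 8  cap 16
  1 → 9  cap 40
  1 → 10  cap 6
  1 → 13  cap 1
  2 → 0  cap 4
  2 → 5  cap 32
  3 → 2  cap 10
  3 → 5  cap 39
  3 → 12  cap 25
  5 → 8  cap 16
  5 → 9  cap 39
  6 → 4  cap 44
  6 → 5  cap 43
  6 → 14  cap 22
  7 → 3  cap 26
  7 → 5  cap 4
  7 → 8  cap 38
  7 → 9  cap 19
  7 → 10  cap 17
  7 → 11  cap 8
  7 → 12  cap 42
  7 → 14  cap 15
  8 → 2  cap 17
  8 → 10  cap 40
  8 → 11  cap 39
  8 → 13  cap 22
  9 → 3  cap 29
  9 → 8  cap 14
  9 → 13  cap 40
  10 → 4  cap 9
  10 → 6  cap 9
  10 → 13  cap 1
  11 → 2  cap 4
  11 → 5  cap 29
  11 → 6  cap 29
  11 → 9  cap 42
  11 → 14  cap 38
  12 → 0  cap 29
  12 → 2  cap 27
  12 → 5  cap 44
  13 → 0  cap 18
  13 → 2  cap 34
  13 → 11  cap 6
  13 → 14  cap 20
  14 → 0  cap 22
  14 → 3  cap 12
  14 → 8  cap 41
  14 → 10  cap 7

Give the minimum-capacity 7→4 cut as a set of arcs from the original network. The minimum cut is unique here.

Min-cut arcs: {(1,4), (10,4), (10,6), (11,6)} (total capacity 66)

augment #1: 7→10→4 push 9
augment #2: 7→10→6→4 push 8
augment #3: 7→11→6→4 push 8
augment #4: 7→8→10→6→4 push 1
augment #5: 7→8→11→6→4 push 21
augment #6: 7→12→0→1→4 push 19
max flow = 66; residual-reachable set from 7 gives S-side
cut edges (S→T): {(1,4), (10,4), (10,6), (11,6)} total cap 66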